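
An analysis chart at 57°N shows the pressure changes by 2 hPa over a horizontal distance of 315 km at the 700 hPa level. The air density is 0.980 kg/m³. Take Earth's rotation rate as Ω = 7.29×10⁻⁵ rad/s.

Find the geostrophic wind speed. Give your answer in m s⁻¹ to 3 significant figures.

5.30 m s⁻¹

Coriolis parameter at 57°N:
f = 2Ω sin φ = 2 × 7.29×10⁻⁵ × sin 57° = 1.22×10⁻⁴ s⁻¹
Pressure gradient: |∂P/∂n| = 200 Pa / 315000 m = 6.35×10⁻⁴ Pa/m
Geostrophic balance (pressure-gradient force = Coriolis force):
V_g = (1/(fρ)) |∂P/∂n| = 6.35×10⁻⁴ / (1.22×10⁻⁴ × 0.980) = 5.30 m/s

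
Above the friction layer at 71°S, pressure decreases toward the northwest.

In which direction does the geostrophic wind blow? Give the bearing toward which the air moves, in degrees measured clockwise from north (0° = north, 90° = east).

225°

The pressure-gradient force points toward the northwest (bearing 315°).
Geostrophic balance: in the Southern Hemisphere the Coriolis force deflects motion to the left, so the geostrophic wind blows 90° to the left of the pressure-gradient force (low pressure on the right).
Rotating 315° by 90° counterclockwise gives 225° — the wind blows toward the southwest.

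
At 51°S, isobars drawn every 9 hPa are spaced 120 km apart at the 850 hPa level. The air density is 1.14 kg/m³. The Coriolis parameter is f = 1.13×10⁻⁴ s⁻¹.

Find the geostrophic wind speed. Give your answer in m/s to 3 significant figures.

58.2 m/s

Pressure gradient: |∂P/∂n| = 900 Pa / 120000 m = 7.50×10⁻³ Pa/m
Geostrophic balance (pressure-gradient force = Coriolis force):
V_g = (1/(fρ)) |∂P/∂n| = 7.50×10⁻³ / (1.13×10⁻⁴ × 1.14) = 58.2 m/s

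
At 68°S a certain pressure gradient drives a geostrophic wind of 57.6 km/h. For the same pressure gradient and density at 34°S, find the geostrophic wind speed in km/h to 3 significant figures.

95.5 km/h

With the same pressure gradient and density, V_g ∝ 1/f ∝ 1/sin φ.
V₂ = V₁ · sin φ₁ / sin φ₂ = 57.6 × sin 68° / sin 34°
V₂ = 57.6 × 0.9272/0.5592 = 95.5 km/h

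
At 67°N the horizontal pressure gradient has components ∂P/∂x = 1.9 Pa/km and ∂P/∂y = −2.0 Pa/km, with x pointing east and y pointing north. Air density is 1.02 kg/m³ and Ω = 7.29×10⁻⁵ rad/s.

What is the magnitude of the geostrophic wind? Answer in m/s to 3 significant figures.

20.2 m/s

Coriolis parameter at 67°N:
f = 2Ω sin φ = 2 × 7.29×10⁻⁵ × sin 67° = 1.34×10⁻⁴ s⁻¹
Component geostrophic relations (x east, y north):
u_g = −(1/(fρ)) ∂P/∂y,  v_g = (1/(fρ)) ∂P/∂x
u_g = −(−2.0×10⁻³)/(1.34×10⁻⁴ × 1.02) = 14.6 m/s;  v_g = (1.9×10⁻³)/(1.34×10⁻⁴ × 1.02) = 13.9 m/s
|V_g| = √(u_g² + v_g²) = 20.2 m/s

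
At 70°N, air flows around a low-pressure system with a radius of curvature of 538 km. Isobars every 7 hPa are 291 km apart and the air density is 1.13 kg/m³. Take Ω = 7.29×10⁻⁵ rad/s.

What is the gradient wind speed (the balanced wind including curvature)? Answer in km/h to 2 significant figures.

Coriolis parameter at 70°N:
f = 2Ω sin φ = 2 × 7.29×10⁻⁵ × sin 70° = 1.37×10⁻⁴ s⁻¹
Pressure gradient: |∂P/∂n| = 700 Pa / 291000 m = 2.41×10⁻³ Pa/m
Geostrophic speed: V_g = |∂P/∂n|/(fρ) = 2.41×10⁻³/(1.37×10⁻⁴ × 1.13) = 15.5 m/s
Around a low, centrifugal force acts outward with Coriolis, so pressure-gradient force balances both:
(1/ρ)|∂P/∂n| = fV + V²/R  →  V² + fR·V − fR·V_g = 0
With fR = 1.37×10⁻⁴ × 538×10³ m = 73.7 m/s:
V = [−fR + √((fR)² + 4 fR V_g)]/2 = [−73.7 + √(73.7² + 4×73.7×15.5)]/2 = 13.2 m/s
Subgeostrophic (V < V_g = 15.5 m/s), as expected around a low.
Converting: 13.2 m/s × 3.6 = 47 km/h

47 km/h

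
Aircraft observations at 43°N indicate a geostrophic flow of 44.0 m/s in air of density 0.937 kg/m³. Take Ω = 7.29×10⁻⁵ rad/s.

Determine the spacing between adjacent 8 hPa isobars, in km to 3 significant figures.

195 km

Coriolis parameter at 43°N:
f = 2Ω sin φ = 2 × 7.29×10⁻⁵ × sin 43° = 9.94×10⁻⁵ s⁻¹
Geostrophic balance rearranged: |∂P/∂n| = f ρ V_g
|∂P/∂n| = 9.94×10⁻⁵ × 0.937 × 44.0 = 4.10×10⁻³ Pa/m
Isobar spacing: Δn = ΔP/|∂P/∂n| = 800 Pa / 4.10×10⁻³ Pa/m = 195145 m ≈ 195 km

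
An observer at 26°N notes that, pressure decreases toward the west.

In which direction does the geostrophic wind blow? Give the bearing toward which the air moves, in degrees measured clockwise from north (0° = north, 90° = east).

The pressure-gradient force points toward the west (bearing 270°).
Geostrophic balance: in the Northern Hemisphere the Coriolis force deflects motion to the right, so the geostrophic wind blows 90° to the right of the pressure-gradient force (low pressure on the left).
Rotating 270° by 90° clockwise gives 000° — the wind blows toward the north.

000°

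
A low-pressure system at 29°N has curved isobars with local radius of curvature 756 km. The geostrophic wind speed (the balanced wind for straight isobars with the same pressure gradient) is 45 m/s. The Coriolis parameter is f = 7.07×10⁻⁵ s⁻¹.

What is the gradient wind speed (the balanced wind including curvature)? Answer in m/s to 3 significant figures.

29.1 m/s

Around a low, centrifugal force acts outward with Coriolis, so pressure-gradient force balances both:
(1/ρ)|∂P/∂n| = fV + V²/R  →  V² + fR·V − fR·V_g = 0
With fR = 7.07×10⁻⁵ × 756×10³ m = 53.4 m/s:
V = [−fR + √((fR)² + 4 fR V_g)]/2 = [−53.4 + √(53.4² + 4×53.4×45)]/2 = 29.1 m/s
Subgeostrophic (V < V_g = 45 m/s), as expected around a low.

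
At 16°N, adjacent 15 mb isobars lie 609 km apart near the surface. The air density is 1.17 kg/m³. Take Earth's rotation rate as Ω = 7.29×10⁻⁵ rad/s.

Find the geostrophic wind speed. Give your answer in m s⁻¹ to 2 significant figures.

52 m s⁻¹

Coriolis parameter at 16°N:
f = 2Ω sin φ = 2 × 7.29×10⁻⁵ × sin 16° = 4.02×10⁻⁵ s⁻¹
Pressure gradient: |∂P/∂n| = 1500 Pa / 609000 m = 2.46×10⁻³ Pa/m
Geostrophic balance (pressure-gradient force = Coriolis force):
V_g = (1/(fρ)) |∂P/∂n| = 2.46×10⁻³ / (4.02×10⁻⁵ × 1.17) = 52.4 m/s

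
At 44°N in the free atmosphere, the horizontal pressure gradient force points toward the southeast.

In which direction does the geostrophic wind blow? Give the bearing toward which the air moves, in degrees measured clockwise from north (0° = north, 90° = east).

The pressure-gradient force points toward the southeast (bearing 135°).
Geostrophic balance: in the Northern Hemisphere the Coriolis force deflects motion to the right, so the geostrophic wind blows 90° to the right of the pressure-gradient force (low pressure on the left).
Rotating 135° by 90° clockwise gives 225° — the wind blows toward the southwest.

225°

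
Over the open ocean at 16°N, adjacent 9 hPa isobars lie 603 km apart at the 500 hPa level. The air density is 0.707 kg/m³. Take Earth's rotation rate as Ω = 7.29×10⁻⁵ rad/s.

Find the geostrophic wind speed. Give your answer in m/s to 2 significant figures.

Coriolis parameter at 16°N:
f = 2Ω sin φ = 2 × 7.29×10⁻⁵ × sin 16° = 4.02×10⁻⁵ s⁻¹
Pressure gradient: |∂P/∂n| = 900 Pa / 603000 m = 1.49×10⁻³ Pa/m
Geostrophic balance (pressure-gradient force = Coriolis force):
V_g = (1/(fρ)) |∂P/∂n| = 1.49×10⁻³ / (4.02×10⁻⁵ × 0.707) = 52.5 m/s

53 m/s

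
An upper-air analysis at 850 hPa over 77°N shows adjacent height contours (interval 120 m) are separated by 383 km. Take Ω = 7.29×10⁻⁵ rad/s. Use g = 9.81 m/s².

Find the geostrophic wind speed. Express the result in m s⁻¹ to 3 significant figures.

Coriolis parameter at 77°N:
f = 2Ω sin φ = 2 × 7.29×10⁻⁵ × sin 77° = 1.42×10⁻⁴ s⁻¹
Height gradient: |∂Z/∂n| = 120 m / 383000 m = 3.13×10⁻⁴
On a pressure surface, geostrophic balance gives V_g = (g/f)|∂Z/∂n|:
V_g = 9.81 × 3.13×10⁻⁴ / 1.42×10⁻⁴ = 21.6 m/s

21.6 m s⁻¹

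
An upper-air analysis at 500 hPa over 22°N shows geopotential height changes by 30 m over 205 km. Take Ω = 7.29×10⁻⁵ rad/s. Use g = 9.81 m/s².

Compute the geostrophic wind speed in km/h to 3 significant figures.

94.6 km/h

Coriolis parameter at 22°N:
f = 2Ω sin φ = 2 × 7.29×10⁻⁵ × sin 22° = 5.46×10⁻⁵ s⁻¹
Height gradient: |∂Z/∂n| = 30 m / 205000 m = 1.46×10⁻⁴
On a pressure surface, geostrophic balance gives V_g = (g/f)|∂Z/∂n|:
V_g = 9.81 × 1.46×10⁻⁴ / 5.46×10⁻⁵ = 26.3 m/s
Converting: 26.3 m/s × 3.6 = 94.6 km/h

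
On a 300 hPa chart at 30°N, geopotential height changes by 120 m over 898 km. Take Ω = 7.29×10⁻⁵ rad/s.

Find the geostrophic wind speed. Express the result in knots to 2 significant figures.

Coriolis parameter at 30°N:
f = 2Ω sin φ = 2 × 7.29×10⁻⁵ × sin 30° = 7.29×10⁻⁵ s⁻¹
Height gradient: |∂Z/∂n| = 120 m / 898000 m = 1.34×10⁻⁴
On a pressure surface, geostrophic balance gives V_g = (g/f)|∂Z/∂n|:
V_g = 9.81 × 1.34×10⁻⁴ / 7.29×10⁻⁵ = 18.0 m/s
Converting: 18.0 m/s × 1.944 = 35 knots

35 knots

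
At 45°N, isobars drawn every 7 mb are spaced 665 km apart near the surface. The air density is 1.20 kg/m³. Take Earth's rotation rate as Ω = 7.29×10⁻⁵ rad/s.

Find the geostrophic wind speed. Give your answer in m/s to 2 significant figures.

Coriolis parameter at 45°N:
f = 2Ω sin φ = 2 × 7.29×10⁻⁵ × sin 45° = 1.03×10⁻⁴ s⁻¹
Pressure gradient: |∂P/∂n| = 700 Pa / 665000 m = 1.05×10⁻³ Pa/m
Geostrophic balance (pressure-gradient force = Coriolis force):
V_g = (1/(fρ)) |∂P/∂n| = 1.05×10⁻³ / (1.03×10⁻⁴ × 1.20) = 8.51 m/s

8.5 m/s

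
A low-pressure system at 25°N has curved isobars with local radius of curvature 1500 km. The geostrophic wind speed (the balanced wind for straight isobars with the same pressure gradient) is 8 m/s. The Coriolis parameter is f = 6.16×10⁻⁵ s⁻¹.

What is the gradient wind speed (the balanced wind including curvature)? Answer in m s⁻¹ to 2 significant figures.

7.4 m s⁻¹

Around a low, centrifugal force acts outward with Coriolis, so pressure-gradient force balances both:
(1/ρ)|∂P/∂n| = fV + V²/R  →  V² + fR·V − fR·V_g = 0
With fR = 6.16×10⁻⁵ × 1500×10³ m = 92.4 m/s:
V = [−fR + √((fR)² + 4 fR V_g)]/2 = [−92.4 + √(92.4² + 4×92.4×8)]/2 = 7.41 m/s
Subgeostrophic (V < V_g = 8 m/s), as expected around a low.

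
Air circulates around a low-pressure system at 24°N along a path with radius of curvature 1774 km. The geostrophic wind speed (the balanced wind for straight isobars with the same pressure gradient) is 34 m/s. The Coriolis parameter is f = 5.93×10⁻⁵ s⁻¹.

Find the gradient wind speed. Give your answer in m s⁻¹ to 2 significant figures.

Around a low, centrifugal force acts outward with Coriolis, so pressure-gradient force balances both:
(1/ρ)|∂P/∂n| = fV + V²/R  →  V² + fR·V − fR·V_g = 0
With fR = 5.93×10⁻⁵ × 1774×10³ m = 105 m/s:
V = [−fR + √((fR)² + 4 fR V_g)]/2 = [−105 + √(105² + 4×105×34)]/2 = 27 m/s
Subgeostrophic (V < V_g = 34 m/s), as expected around a low.

27 m s⁻¹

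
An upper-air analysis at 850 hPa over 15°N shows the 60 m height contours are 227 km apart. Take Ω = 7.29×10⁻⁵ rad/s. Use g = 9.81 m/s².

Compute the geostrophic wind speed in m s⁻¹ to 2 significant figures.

Coriolis parameter at 15°N:
f = 2Ω sin φ = 2 × 7.29×10⁻⁵ × sin 15° = 3.77×10⁻⁵ s⁻¹
Height gradient: |∂Z/∂n| = 60 m / 227000 m = 2.64×10⁻⁴
On a pressure surface, geostrophic balance gives V_g = (g/f)|∂Z/∂n|:
V_g = 9.81 × 2.64×10⁻⁴ / 3.77×10⁻⁵ = 68.7 m/s

69 m s⁻¹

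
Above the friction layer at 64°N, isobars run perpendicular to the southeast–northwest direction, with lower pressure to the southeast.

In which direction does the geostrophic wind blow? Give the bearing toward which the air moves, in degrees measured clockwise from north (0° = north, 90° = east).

225°

The pressure-gradient force points toward the southeast (bearing 135°).
Geostrophic balance: in the Northern Hemisphere the Coriolis force deflects motion to the right, so the geostrophic wind blows 90° to the right of the pressure-gradient force (low pressure on the left).
Rotating 135° by 90° clockwise gives 225° — the wind blows toward the southwest.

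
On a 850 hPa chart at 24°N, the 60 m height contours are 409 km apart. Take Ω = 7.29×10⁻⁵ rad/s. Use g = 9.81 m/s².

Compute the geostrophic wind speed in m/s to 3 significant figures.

Coriolis parameter at 24°N:
f = 2Ω sin φ = 2 × 7.29×10⁻⁵ × sin 24° = 5.93×10⁻⁵ s⁻¹
Height gradient: |∂Z/∂n| = 60 m / 409000 m = 1.47×10⁻⁴
On a pressure surface, geostrophic balance gives V_g = (g/f)|∂Z/∂n|:
V_g = 9.81 × 1.47×10⁻⁴ / 5.93×10⁻⁵ = 24.3 m/s

24.3 m/s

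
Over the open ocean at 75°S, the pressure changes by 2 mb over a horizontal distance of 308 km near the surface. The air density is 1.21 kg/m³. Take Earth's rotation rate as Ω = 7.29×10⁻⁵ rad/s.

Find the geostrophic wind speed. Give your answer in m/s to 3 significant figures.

Coriolis parameter at 75°S:
f = 2Ω sin φ = 2 × 7.29×10⁻⁵ × sin 75° = 1.41×10⁻⁴ s⁻¹
Pressure gradient: |∂P/∂n| = 200 Pa / 308000 m = 6.49×10⁻⁴ Pa/m
Geostrophic balance (pressure-gradient force = Coriolis force):
V_g = (1/(fρ)) |∂P/∂n| = 6.49×10⁻⁴ / (1.41×10⁻⁴ × 1.21) = 3.81 m/s

3.81 m/s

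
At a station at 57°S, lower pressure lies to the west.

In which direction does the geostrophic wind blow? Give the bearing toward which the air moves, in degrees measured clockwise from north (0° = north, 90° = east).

180°

The pressure-gradient force points toward the west (bearing 270°).
Geostrophic balance: in the Southern Hemisphere the Coriolis force deflects motion to the left, so the geostrophic wind blows 90° to the left of the pressure-gradient force (low pressure on the right).
Rotating 270° by 90° counterclockwise gives 180° — the wind blows toward the south.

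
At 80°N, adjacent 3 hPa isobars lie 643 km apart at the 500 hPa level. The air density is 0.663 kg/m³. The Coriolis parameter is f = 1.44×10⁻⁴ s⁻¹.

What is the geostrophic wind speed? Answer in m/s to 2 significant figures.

Pressure gradient: |∂P/∂n| = 300 Pa / 643000 m = 4.67×10⁻⁴ Pa/m
Geostrophic balance (pressure-gradient force = Coriolis force):
V_g = (1/(fρ)) |∂P/∂n| = 4.67×10⁻⁴ / (1.44×10⁻⁴ × 0.663) = 4.89 m/s

4.9 m/s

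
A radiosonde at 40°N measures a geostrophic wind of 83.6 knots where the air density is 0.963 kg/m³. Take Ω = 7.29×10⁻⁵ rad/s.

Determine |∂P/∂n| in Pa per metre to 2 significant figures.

3.9×10⁻³ Pa/m

Coriolis parameter at 40°N:
f = 2Ω sin φ = 2 × 7.29×10⁻⁵ × sin 40° = 9.37×10⁻⁵ s⁻¹
Wind speed in SI: 83.6 knots = 43.0 m/s
Geostrophic balance rearranged: |∂P/∂n| = f ρ V_g
|∂P/∂n| = 9.37×10⁻⁵ × 0.963 × 43.0 = 3.88×10⁻³ Pa/m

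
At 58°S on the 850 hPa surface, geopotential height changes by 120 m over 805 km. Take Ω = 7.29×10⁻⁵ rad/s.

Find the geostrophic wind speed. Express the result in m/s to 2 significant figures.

12 m/s

Coriolis parameter at 58°S:
f = 2Ω sin φ = 2 × 7.29×10⁻⁵ × sin 58° = 1.24×10⁻⁴ s⁻¹
Height gradient: |∂Z/∂n| = 120 m / 805000 m = 1.49×10⁻⁴
On a pressure surface, geostrophic balance gives V_g = (g/f)|∂Z/∂n|:
V_g = 9.81 × 1.49×10⁻⁴ / 1.24×10⁻⁴ = 11.8 m/s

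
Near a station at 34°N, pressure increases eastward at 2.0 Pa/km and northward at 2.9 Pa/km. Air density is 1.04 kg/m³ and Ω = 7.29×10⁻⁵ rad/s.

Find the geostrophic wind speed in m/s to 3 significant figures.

41.5 m/s

Coriolis parameter at 34°N:
f = 2Ω sin φ = 2 × 7.29×10⁻⁵ × sin 34° = 8.15×10⁻⁵ s⁻¹
Component geostrophic relations (x east, y north):
u_g = −(1/(fρ)) ∂P/∂y,  v_g = (1/(fρ)) ∂P/∂x
u_g = −(2.9×10⁻³)/(8.15×10⁻⁵ × 1.04) = −34.2 m/s;  v_g = (2.0×10⁻³)/(8.15×10⁻⁵ × 1.04) = 23.6 m/s
|V_g| = √(u_g² + v_g²) = 41.5 m/s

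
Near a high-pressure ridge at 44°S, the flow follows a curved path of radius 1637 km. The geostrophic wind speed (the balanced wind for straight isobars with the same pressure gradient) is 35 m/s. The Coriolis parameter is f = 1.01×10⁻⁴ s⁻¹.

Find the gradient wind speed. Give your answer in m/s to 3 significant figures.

50.3 m/s

Around a high, pressure-gradient force acts outward with centrifugal, so Coriolis balances both:
fV = (1/ρ)|∂P/∂n| + V²/R  →  V² − fR·V + fR·V_g = 0
With fR = 1.01×10⁻⁴ × 1637×10³ m = 165 m/s:
V = [fR − √((fR)² − 4 fR V_g)]/2 = [165 − √(165² − 4×165×35)]/2 = 50.3 m/s
Supergeostrophic (V > V_g = 35 m/s), as expected around a high.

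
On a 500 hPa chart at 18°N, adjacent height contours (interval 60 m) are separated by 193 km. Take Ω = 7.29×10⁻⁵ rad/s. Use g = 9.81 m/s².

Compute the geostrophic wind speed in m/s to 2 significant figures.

Coriolis parameter at 18°N:
f = 2Ω sin φ = 2 × 7.29×10⁻⁵ × sin 18° = 4.51×10⁻⁵ s⁻¹
Height gradient: |∂Z/∂n| = 60 m / 193000 m = 3.11×10⁻⁴
On a pressure surface, geostrophic balance gives V_g = (g/f)|∂Z/∂n|:
V_g = 9.81 × 3.11×10⁻⁴ / 4.51×10⁻⁵ = 67.7 m/s

68 m/s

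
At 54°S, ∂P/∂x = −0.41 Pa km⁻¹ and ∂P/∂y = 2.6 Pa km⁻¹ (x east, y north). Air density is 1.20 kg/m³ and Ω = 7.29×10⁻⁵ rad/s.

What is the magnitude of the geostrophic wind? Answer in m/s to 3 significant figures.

18.6 m/s

Coriolis parameter at 54°S:
f = 2Ω sin φ = 2 × 7.29×10⁻⁵ × sin 54° = 1.18×10⁻⁴ s⁻¹
In the Southern Hemisphere f is negative: f = −1.18×10⁻⁴ s⁻¹.
Component geostrophic relations (x east, y north):
u_g = −(1/(fρ)) ∂P/∂y,  v_g = (1/(fρ)) ∂P/∂x
u_g = −(2.6×10⁻³)/(−1.18×10⁻⁴ × 1.20) = 18.4 m/s;  v_g = (−0.41×10⁻³)/(−1.18×10⁻⁴ × 1.20) = 2.90 m/s
|V_g| = √(u_g² + v_g²) = 18.6 m/s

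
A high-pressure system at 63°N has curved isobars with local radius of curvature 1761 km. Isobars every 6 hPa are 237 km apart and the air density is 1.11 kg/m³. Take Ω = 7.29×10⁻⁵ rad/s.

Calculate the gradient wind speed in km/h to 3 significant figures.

Coriolis parameter at 63°N:
f = 2Ω sin φ = 2 × 7.29×10⁻⁵ × sin 63° = 1.30×10⁻⁴ s⁻¹
Pressure gradient: |∂P/∂n| = 600 Pa / 237000 m = 2.53×10⁻³ Pa/m
Geostrophic speed: V_g = |∂P/∂n|/(fρ) = 2.53×10⁻³/(1.30×10⁻⁴ × 1.11) = 17.6 m/s
Around a high, pressure-gradient force acts outward with centrifugal, so Coriolis balances both:
fV = (1/ρ)|∂P/∂n| + V²/R  →  V² − fR·V + fR·V_g = 0
With fR = 1.30×10⁻⁴ × 1761×10³ m = 229 m/s:
V = [fR − √((fR)² − 4 fR V_g)]/2 = [229 − √(229² − 4×229×17.6)]/2 = 19.2 m/s
Supergeostrophic (V > V_g = 17.6 m/s), as expected around a high.
Converting: 19.2 m/s × 3.6 = 69.0 km/h

69.0 km/h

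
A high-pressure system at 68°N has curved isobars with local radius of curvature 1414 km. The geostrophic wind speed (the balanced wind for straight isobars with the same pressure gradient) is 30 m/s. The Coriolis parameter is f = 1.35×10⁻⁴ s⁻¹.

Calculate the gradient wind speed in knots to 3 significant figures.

72.5 knots

Around a high, pressure-gradient force acts outward with centrifugal, so Coriolis balances both:
fV = (1/ρ)|∂P/∂n| + V²/R  →  V² − fR·V + fR·V_g = 0
With fR = 1.35×10⁻⁴ × 1414×10³ m = 191 m/s:
V = [fR − √((fR)² − 4 fR V_g)]/2 = [191 − √(191² − 4×191×30)]/2 = 37.3 m/s
Supergeostrophic (V > V_g = 30 m/s), as expected around a high.
Converting: 37.3 m/s × 1.944 = 72.5 knots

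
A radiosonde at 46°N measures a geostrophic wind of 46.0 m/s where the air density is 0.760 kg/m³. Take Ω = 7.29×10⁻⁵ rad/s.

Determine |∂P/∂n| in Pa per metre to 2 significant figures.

3.7×10⁻³ Pa/m

Coriolis parameter at 46°N:
f = 2Ω sin φ = 2 × 7.29×10⁻⁵ × sin 46° = 1.05×10⁻⁴ s⁻¹
Geostrophic balance rearranged: |∂P/∂n| = f ρ V_g
|∂P/∂n| = 1.05×10⁻⁴ × 0.760 × 46.0 = 3.67×10⁻³ Pa/m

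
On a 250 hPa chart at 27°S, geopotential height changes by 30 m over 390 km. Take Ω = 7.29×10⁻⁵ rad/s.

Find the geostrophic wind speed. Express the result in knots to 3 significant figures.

Coriolis parameter at 27°S:
f = 2Ω sin φ = 2 × 7.29×10⁻⁵ × sin 27° = 6.62×10⁻⁵ s⁻¹
Height gradient: |∂Z/∂n| = 30 m / 390000 m = 7.69×10⁻⁵
On a pressure surface, geostrophic balance gives V_g = (g/f)|∂Z/∂n|:
V_g = 9.81 × 7.69×10⁻⁵ / 6.62×10⁻⁵ = 11.4 m/s
Converting: 11.4 m/s × 1.944 = 22.2 knots

22.2 knots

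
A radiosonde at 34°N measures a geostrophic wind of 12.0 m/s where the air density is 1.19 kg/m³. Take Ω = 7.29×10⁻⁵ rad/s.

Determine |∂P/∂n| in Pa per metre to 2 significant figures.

Coriolis parameter at 34°N:
f = 2Ω sin φ = 2 × 7.29×10⁻⁵ × sin 34° = 8.15×10⁻⁵ s⁻¹
Geostrophic balance rearranged: |∂P/∂n| = f ρ V_g
|∂P/∂n| = 8.15×10⁻⁵ × 1.19 × 12.0 = 1.16×10⁻³ Pa/m

1.2×10⁻³ Pa/m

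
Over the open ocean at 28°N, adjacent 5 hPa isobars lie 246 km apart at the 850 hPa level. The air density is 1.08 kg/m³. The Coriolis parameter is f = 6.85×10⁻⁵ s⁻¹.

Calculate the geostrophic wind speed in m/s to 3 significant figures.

27.5 m/s

Pressure gradient: |∂P/∂n| = 500 Pa / 246000 m = 2.03×10⁻³ Pa/m
Geostrophic balance (pressure-gradient force = Coriolis force):
V_g = (1/(fρ)) |∂P/∂n| = 2.03×10⁻³ / (6.85×10⁻⁵ × 1.08) = 27.5 m/s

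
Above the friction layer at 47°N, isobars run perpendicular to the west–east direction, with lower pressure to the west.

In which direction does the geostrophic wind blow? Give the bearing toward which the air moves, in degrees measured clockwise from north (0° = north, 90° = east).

000°

The pressure-gradient force points toward the west (bearing 270°).
Geostrophic balance: in the Northern Hemisphere the Coriolis force deflects motion to the right, so the geostrophic wind blows 90° to the right of the pressure-gradient force (low pressure on the left).
Rotating 270° by 90° clockwise gives 000° — the wind blows toward the north.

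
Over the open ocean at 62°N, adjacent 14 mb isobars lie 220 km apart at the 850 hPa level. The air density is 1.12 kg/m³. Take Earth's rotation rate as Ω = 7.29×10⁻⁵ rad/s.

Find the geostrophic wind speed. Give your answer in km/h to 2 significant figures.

Coriolis parameter at 62°N:
f = 2Ω sin φ = 2 × 7.29×10⁻⁵ × sin 62° = 1.29×10⁻⁴ s⁻¹
Pressure gradient: |∂P/∂n| = 1400 Pa / 220000 m = 6.36×10⁻³ Pa/m
Geostrophic balance (pressure-gradient force = Coriolis force):
V_g = (1/(fρ)) |∂P/∂n| = 6.36×10⁻³ / (1.29×10⁻⁴ × 1.12) = 44.1 m/s
Converting: 44.1 m/s × 3.6 = 160 km/h

160 km/h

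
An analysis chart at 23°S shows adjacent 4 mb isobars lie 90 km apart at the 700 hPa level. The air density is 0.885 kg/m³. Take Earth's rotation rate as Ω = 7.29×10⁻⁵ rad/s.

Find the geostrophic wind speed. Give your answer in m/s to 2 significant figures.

88 m/s

Coriolis parameter at 23°S:
f = 2Ω sin φ = 2 × 7.29×10⁻⁵ × sin 23° = 5.70×10⁻⁵ s⁻¹
Pressure gradient: |∂P/∂n| = 400 Pa / 90000 m = 4.44×10⁻³ Pa/m
Geostrophic balance (pressure-gradient force = Coriolis force):
V_g = (1/(fρ)) |∂P/∂n| = 4.44×10⁻³ / (5.70×10⁻⁵ × 0.885) = 88.2 m/s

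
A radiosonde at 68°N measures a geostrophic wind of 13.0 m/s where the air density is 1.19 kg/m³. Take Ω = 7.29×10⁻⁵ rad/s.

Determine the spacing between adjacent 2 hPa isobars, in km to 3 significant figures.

95.6 km

Coriolis parameter at 68°N:
f = 2Ω sin φ = 2 × 7.29×10⁻⁵ × sin 68° = 1.35×10⁻⁴ s⁻¹
Geostrophic balance rearranged: |∂P/∂n| = f ρ V_g
|∂P/∂n| = 1.35×10⁻⁴ × 1.19 × 13.0 = 2.09×10⁻³ Pa/m
Isobar spacing: Δn = ΔP/|∂P/∂n| = 200 Pa / 2.09×10⁻³ Pa/m = 95635 m ≈ 95.6 km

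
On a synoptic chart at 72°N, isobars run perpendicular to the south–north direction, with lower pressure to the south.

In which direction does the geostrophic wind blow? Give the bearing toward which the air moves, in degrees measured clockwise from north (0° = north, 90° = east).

The pressure-gradient force points toward the south (bearing 180°).
Geostrophic balance: in the Northern Hemisphere the Coriolis force deflects motion to the right, so the geostrophic wind blows 90° to the right of the pressure-gradient force (low pressure on the left).
Rotating 180° by 90° clockwise gives 270° — the wind blows toward the west.

270°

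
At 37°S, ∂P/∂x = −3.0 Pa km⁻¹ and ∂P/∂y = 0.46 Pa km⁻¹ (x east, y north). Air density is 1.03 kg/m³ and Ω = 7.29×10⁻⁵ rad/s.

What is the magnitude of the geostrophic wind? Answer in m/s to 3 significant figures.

33.6 m/s

Coriolis parameter at 37°S:
f = 2Ω sin φ = 2 × 7.29×10⁻⁵ × sin 37° = 8.77×10⁻⁵ s⁻¹
In the Southern Hemisphere f is negative: f = −8.77×10⁻⁵ s⁻¹.
Component geostrophic relations (x east, y north):
u_g = −(1/(fρ)) ∂P/∂y,  v_g = (1/(fρ)) ∂P/∂x
u_g = −(0.46×10⁻³)/(−8.77×10⁻⁵ × 1.03) = 5.09 m/s;  v_g = (−3.0×10⁻³)/(−8.77×10⁻⁵ × 1.03) = 33.2 m/s
|V_g| = √(u_g² + v_g²) = 33.6 m/s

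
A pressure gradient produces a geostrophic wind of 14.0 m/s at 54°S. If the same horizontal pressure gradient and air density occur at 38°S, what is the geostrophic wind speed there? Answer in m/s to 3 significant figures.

18.4 m/s

With the same pressure gradient and density, V_g ∝ 1/f ∝ 1/sin φ.
V₂ = V₁ · sin φ₁ / sin φ₂ = 14.0 × sin 54° / sin 38°
V₂ = 14.0 × 0.8090/0.6157 = 18.4 m/s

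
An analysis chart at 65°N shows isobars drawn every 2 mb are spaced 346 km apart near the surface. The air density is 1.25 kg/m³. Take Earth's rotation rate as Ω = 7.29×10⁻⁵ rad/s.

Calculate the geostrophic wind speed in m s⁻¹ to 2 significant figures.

3.5 m s⁻¹

Coriolis parameter at 65°N:
f = 2Ω sin φ = 2 × 7.29×10⁻⁵ × sin 65° = 1.32×10⁻⁴ s⁻¹
Pressure gradient: |∂P/∂n| = 200 Pa / 346000 m = 5.78×10⁻⁴ Pa/m
Geostrophic balance (pressure-gradient force = Coriolis force):
V_g = (1/(fρ)) |∂P/∂n| = 5.78×10⁻⁴ / (1.32×10⁻⁴ × 1.25) = 3.50 m/s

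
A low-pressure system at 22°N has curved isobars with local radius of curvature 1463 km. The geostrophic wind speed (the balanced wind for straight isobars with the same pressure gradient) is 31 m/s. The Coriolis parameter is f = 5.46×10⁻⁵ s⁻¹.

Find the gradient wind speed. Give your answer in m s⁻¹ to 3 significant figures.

23.9 m s⁻¹

Around a low, centrifugal force acts outward with Coriolis, so pressure-gradient force balances both:
(1/ρ)|∂P/∂n| = fV + V²/R  →  V² + fR·V − fR·V_g = 0
With fR = 5.46×10⁻⁵ × 1463×10³ m = 79.9 m/s:
V = [−fR + √((fR)² + 4 fR V_g)]/2 = [−79.9 + √(79.9² + 4×79.9×31)]/2 = 23.9 m/s
Subgeostrophic (V < V_g = 31 m/s), as expected around a low.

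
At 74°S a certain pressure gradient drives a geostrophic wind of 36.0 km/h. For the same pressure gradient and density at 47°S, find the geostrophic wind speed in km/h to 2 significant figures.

47 km/h

With the same pressure gradient and density, V_g ∝ 1/f ∝ 1/sin φ.
V₂ = V₁ · sin φ₁ / sin φ₂ = 36.0 × sin 74° / sin 47°
V₂ = 36.0 × 0.9613/0.7314 = 47 km/h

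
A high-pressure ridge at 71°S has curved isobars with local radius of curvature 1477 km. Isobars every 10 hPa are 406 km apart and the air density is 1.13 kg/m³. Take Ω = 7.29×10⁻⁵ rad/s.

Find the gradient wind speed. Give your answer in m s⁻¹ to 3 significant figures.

17.3 m s⁻¹

Coriolis parameter at 71°S:
f = 2Ω sin φ = 2 × 7.29×10⁻⁵ × sin 71° = 1.38×10⁻⁴ s⁻¹
Pressure gradient: |∂P/∂n| = 1000 Pa / 406000 m = 2.46×10⁻³ Pa/m
Geostrophic speed: V_g = |∂P/∂n|/(fρ) = 2.46×10⁻³/(1.38×10⁻⁴ × 1.13) = 15.8 m/s
Around a high, pressure-gradient force acts outward with centrifugal, so Coriolis balances both:
fV = (1/ρ)|∂P/∂n| + V²/R  →  V² − fR·V + fR·V_g = 0
With fR = 1.38×10⁻⁴ × 1477×10³ m = 204 m/s:
V = [fR − √((fR)² − 4 fR V_g)]/2 = [204 − √(204² − 4×204×15.8)]/2 = 17.3 m/s
Supergeostrophic (V > V_g = 15.8 m/s), as expected around a high.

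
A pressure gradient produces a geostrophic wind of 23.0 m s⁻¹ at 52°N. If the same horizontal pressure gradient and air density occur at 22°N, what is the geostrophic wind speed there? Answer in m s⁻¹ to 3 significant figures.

With the same pressure gradient and density, V_g ∝ 1/f ∝ 1/sin φ.
V₂ = V₁ · sin φ₁ / sin φ₂ = 23.0 × sin 52° / sin 22°
V₂ = 23.0 × 0.7880/0.3746 = 48.4 m s⁻¹

48.4 m s⁻¹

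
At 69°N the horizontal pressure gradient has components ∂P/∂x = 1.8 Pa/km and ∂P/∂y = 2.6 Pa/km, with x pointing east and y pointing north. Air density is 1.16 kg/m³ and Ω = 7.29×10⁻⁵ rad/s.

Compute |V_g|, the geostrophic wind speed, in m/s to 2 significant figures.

20 m/s

Coriolis parameter at 69°N:
f = 2Ω sin φ = 2 × 7.29×10⁻⁵ × sin 69° = 1.36×10⁻⁴ s⁻¹
Component geostrophic relations (x east, y north):
u_g = −(1/(fρ)) ∂P/∂y,  v_g = (1/(fρ)) ∂P/∂x
u_g = −(2.6×10⁻³)/(1.36×10⁻⁴ × 1.16) = −16.5 m/s;  v_g = (1.8×10⁻³)/(1.36×10⁻⁴ × 1.16) = 11.4 m/s
|V_g| = √(u_g² + v_g²) = 20.0 m/s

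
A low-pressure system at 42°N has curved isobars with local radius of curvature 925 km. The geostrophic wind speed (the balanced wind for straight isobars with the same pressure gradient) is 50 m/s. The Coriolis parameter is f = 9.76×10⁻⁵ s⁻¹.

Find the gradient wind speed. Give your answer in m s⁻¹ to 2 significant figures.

Around a low, centrifugal force acts outward with Coriolis, so pressure-gradient force balances both:
(1/ρ)|∂P/∂n| = fV + V²/R  →  V² + fR·V − fR·V_g = 0
With fR = 9.76×10⁻⁵ × 925×10³ m = 90.3 m/s:
V = [−fR + √((fR)² + 4 fR V_g)]/2 = [−90.3 + √(90.3² + 4×90.3×50)]/2 = 35.8 m/s
Subgeostrophic (V < V_g = 50 m/s), as expected around a low.

36 m s⁻¹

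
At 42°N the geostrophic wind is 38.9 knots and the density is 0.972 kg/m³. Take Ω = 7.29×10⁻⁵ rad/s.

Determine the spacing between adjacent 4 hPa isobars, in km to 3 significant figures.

211 km

Coriolis parameter at 42°N:
f = 2Ω sin φ = 2 × 7.29×10⁻⁵ × sin 42° = 9.76×10⁻⁵ s⁻¹
Wind speed in SI: 38.9 knots = 20.0 m/s
Geostrophic balance rearranged: |∂P/∂n| = f ρ V_g
|∂P/∂n| = 9.76×10⁻⁵ × 0.972 × 20.0 = 1.90×10⁻³ Pa/m
Isobar spacing: Δn = ΔP/|∂P/∂n| = 400 Pa / 1.90×10⁻³ Pa/m = 210784 m ≈ 211 km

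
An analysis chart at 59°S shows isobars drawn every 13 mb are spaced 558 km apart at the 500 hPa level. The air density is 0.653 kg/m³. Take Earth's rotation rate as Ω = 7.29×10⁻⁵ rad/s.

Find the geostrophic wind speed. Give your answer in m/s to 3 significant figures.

Coriolis parameter at 59°S:
f = 2Ω sin φ = 2 × 7.29×10⁻⁵ × sin 59° = 1.25×10⁻⁴ s⁻¹
Pressure gradient: |∂P/∂n| = 1300 Pa / 558000 m = 2.33×10⁻³ Pa/m
Geostrophic balance (pressure-gradient force = Coriolis force):
V_g = (1/(fρ)) |∂P/∂n| = 2.33×10⁻³ / (1.25×10⁻⁴ × 0.653) = 28.5 m/s

28.5 m/s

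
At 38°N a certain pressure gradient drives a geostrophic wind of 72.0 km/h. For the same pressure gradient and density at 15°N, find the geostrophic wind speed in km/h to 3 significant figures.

171 km/h

With the same pressure gradient and density, V_g ∝ 1/f ∝ 1/sin φ.
V₂ = V₁ · sin φ₁ / sin φ₂ = 72.0 × sin 38° / sin 15°
V₂ = 72.0 × 0.6157/0.2588 = 171 km/h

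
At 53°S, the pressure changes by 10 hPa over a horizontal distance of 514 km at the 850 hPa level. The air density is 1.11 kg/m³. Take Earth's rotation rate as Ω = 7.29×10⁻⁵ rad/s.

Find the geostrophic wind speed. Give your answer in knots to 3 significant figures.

29.3 knots

Coriolis parameter at 53°S:
f = 2Ω sin φ = 2 × 7.29×10⁻⁵ × sin 53° = 1.16×10⁻⁴ s⁻¹
Pressure gradient: |∂P/∂n| = 1000 Pa / 514000 m = 1.95×10⁻³ Pa/m
Geostrophic balance (pressure-gradient force = Coriolis force):
V_g = (1/(fρ)) |∂P/∂n| = 1.95×10⁻³ / (1.16×10⁻⁴ × 1.11) = 15.1 m/s
Converting: 15.1 m/s × 1.944 = 29.3 knots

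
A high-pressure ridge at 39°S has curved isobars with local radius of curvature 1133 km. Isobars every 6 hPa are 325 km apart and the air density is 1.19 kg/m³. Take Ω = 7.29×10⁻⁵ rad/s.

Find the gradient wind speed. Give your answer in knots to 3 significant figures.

Coriolis parameter at 39°S:
f = 2Ω sin φ = 2 × 7.29×10⁻⁵ × sin 39° = 9.18×10⁻⁵ s⁻¹
Pressure gradient: |∂P/∂n| = 600 Pa / 325000 m = 1.85×10⁻³ Pa/m
Geostrophic speed: V_g = |∂P/∂n|/(fρ) = 1.85×10⁻³/(9.18×10⁻⁵ × 1.19) = 16.9 m/s
Around a high, pressure-gradient force acts outward with centrifugal, so Coriolis balances both:
fV = (1/ρ)|∂P/∂n| + V²/R  →  V² − fR·V + fR·V_g = 0
With fR = 9.18×10⁻⁵ × 1133×10³ m = 104 m/s:
V = [fR − √((fR)² − 4 fR V_g)]/2 = [104 − √(104² − 4×104×16.9)]/2 = 21.3 m/s
Supergeostrophic (V > V_g = 16.9 m/s), as expected around a high.
Converting: 21.3 m/s × 1.944 = 41.3 knots

41.3 knots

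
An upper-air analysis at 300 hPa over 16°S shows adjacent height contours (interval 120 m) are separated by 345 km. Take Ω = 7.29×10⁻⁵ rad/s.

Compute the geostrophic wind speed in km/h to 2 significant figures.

310 km/h

Coriolis parameter at 16°S:
f = 2Ω sin φ = 2 × 7.29×10⁻⁵ × sin 16° = 4.02×10⁻⁵ s⁻¹
Height gradient: |∂Z/∂n| = 120 m / 345000 m = 3.48×10⁻⁴
On a pressure surface, geostrophic balance gives V_g = (g/f)|∂Z/∂n|:
V_g = 9.81 × 3.48×10⁻⁴ / 4.02×10⁻⁵ = 84.9 m/s
Converting: 84.9 m/s × 3.6 = 310 km/h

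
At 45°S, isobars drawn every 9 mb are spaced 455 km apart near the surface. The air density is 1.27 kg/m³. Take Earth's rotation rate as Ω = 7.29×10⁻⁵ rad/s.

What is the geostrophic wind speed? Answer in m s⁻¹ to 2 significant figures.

15 m s⁻¹

Coriolis parameter at 45°S:
f = 2Ω sin φ = 2 × 7.29×10⁻⁵ × sin 45° = 1.03×10⁻⁴ s⁻¹
Pressure gradient: |∂P/∂n| = 900 Pa / 455000 m = 1.98×10⁻³ Pa/m
Geostrophic balance (pressure-gradient force = Coriolis force):
V_g = (1/(fρ)) |∂P/∂n| = 1.98×10⁻³ / (1.03×10⁻⁴ × 1.27) = 15.1 m/s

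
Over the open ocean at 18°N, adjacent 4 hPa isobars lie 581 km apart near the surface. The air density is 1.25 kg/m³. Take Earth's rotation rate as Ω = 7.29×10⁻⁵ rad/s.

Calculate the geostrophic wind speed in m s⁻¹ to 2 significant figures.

12 m s⁻¹

Coriolis parameter at 18°N:
f = 2Ω sin φ = 2 × 7.29×10⁻⁵ × sin 18° = 4.51×10⁻⁵ s⁻¹
Pressure gradient: |∂P/∂n| = 400 Pa / 581000 m = 6.88×10⁻⁴ Pa/m
Geostrophic balance (pressure-gradient force = Coriolis force):
V_g = (1/(fρ)) |∂P/∂n| = 6.88×10⁻⁴ / (4.51×10⁻⁵ × 1.25) = 12.2 m/s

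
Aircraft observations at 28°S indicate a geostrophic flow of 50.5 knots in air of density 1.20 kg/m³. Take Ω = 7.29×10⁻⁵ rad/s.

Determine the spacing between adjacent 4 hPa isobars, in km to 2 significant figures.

Coriolis parameter at 28°S:
f = 2Ω sin φ = 2 × 7.29×10⁻⁵ × sin 28° = 6.84×10⁻⁵ s⁻¹
Wind speed in SI: 50.5 knots = 26.0 m/s
Geostrophic balance rearranged: |∂P/∂n| = f ρ V_g
|∂P/∂n| = 6.84×10⁻⁵ × 1.20 × 26.0 = 2.13×10⁻³ Pa/m
Isobar spacing: Δn = ΔP/|∂P/∂n| = 400 Pa / 2.13×10⁻³ Pa/m = 187449 m ≈ 190 km

190 km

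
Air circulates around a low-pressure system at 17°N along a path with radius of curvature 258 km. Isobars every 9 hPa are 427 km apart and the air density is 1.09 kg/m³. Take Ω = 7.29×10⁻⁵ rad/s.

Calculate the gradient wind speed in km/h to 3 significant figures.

63.0 km/h

Coriolis parameter at 17°N:
f = 2Ω sin φ = 2 × 7.29×10⁻⁵ × sin 17° = 4.26×10⁻⁵ s⁻¹
Pressure gradient: |∂P/∂n| = 900 Pa / 427000 m = 2.11×10⁻³ Pa/m
Geostrophic speed: V_g = |∂P/∂n|/(fρ) = 2.11×10⁻³/(4.26×10⁻⁵ × 1.09) = 45.4 m/s
Around a low, centrifugal force acts outward with Coriolis, so pressure-gradient force balances both:
(1/ρ)|∂P/∂n| = fV + V²/R  →  V² + fR·V − fR·V_g = 0
With fR = 4.26×10⁻⁵ × 258×10³ m = 11.0 m/s:
V = [−fR + √((fR)² + 4 fR V_g)]/2 = [−11.0 + √(11.0² + 4×11.0×45.4)]/2 = 17.5 m/s
Subgeostrophic (V < V_g = 45.4 m/s), as expected around a low.
Converting: 17.5 m/s × 3.6 = 63.0 km/h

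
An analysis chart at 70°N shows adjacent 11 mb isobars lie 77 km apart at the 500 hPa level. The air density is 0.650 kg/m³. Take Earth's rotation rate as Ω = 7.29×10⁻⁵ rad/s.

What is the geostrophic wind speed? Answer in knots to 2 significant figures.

Coriolis parameter at 70°N:
f = 2Ω sin φ = 2 × 7.29×10⁻⁵ × sin 70° = 1.37×10⁻⁴ s⁻¹
Pressure gradient: |∂P/∂n| = 1100 Pa / 77000 m = 1.43×10⁻² Pa/m
Geostrophic balance (pressure-gradient force = Coriolis force):
V_g = (1/(fρ)) |∂P/∂n| = 1.43×10⁻² / (1.37×10⁻⁴ × 0.650) = 160 m/s
Converting: 160 m/s × 1.944 = 310 knots

310 knots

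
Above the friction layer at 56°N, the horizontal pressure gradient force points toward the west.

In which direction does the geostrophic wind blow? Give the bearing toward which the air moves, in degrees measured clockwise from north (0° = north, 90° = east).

The pressure-gradient force points toward the west (bearing 270°).
Geostrophic balance: in the Northern Hemisphere the Coriolis force deflects motion to the right, so the geostrophic wind blows 90° to the right of the pressure-gradient force (low pressure on the left).
Rotating 270° by 90° clockwise gives 000° — the wind blows toward the north.

000°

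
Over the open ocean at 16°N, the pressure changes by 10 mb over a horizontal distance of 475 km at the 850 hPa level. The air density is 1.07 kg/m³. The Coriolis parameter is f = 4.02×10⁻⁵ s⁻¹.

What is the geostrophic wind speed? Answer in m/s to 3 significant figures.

48.9 m/s

Pressure gradient: |∂P/∂n| = 1000 Pa / 475000 m = 2.11×10⁻³ Pa/m
Geostrophic balance (pressure-gradient force = Coriolis force):
V_g = (1/(fρ)) |∂P/∂n| = 2.11×10⁻³ / (4.02×10⁻⁵ × 1.07) = 48.9 m/s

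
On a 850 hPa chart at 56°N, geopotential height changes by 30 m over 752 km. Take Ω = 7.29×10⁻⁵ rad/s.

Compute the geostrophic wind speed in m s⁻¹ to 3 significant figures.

Coriolis parameter at 56°N:
f = 2Ω sin φ = 2 × 7.29×10⁻⁵ × sin 56° = 1.21×10⁻⁴ s⁻¹
Height gradient: |∂Z/∂n| = 30 m / 752000 m = 3.99×10⁻⁵
On a pressure surface, geostrophic balance gives V_g = (g/f)|∂Z/∂n|:
V_g = 9.81 × 3.99×10⁻⁵ / 1.21×10⁻⁴ = 3.24 m/s

3.24 m s⁻¹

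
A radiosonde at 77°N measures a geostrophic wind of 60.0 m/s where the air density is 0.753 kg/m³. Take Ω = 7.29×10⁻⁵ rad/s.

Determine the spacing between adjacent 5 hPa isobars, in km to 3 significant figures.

77.9 km

Coriolis parameter at 77°N:
f = 2Ω sin φ = 2 × 7.29×10⁻⁵ × sin 77° = 1.42×10⁻⁴ s⁻¹
Geostrophic balance rearranged: |∂P/∂n| = f ρ V_g
|∂P/∂n| = 1.42×10⁻⁴ × 0.753 × 60.0 = 6.42×10⁻³ Pa/m
Isobar spacing: Δn = ΔP/|∂P/∂n| = 500 Pa / 6.42×10⁻³ Pa/m = 77901 m ≈ 77.9 km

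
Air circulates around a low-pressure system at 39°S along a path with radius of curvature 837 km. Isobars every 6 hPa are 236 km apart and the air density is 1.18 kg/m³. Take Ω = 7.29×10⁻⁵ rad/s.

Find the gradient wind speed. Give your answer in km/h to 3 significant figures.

67.9 km/h

Coriolis parameter at 39°S:
f = 2Ω sin φ = 2 × 7.29×10⁻⁵ × sin 39° = 9.18×10⁻⁵ s⁻¹
Pressure gradient: |∂P/∂n| = 600 Pa / 236000 m = 2.54×10⁻³ Pa/m
Geostrophic speed: V_g = |∂P/∂n|/(fρ) = 2.54×10⁻³/(9.18×10⁻⁵ × 1.18) = 23.5 m/s
Around a low, centrifugal force acts outward with Coriolis, so pressure-gradient force balances both:
(1/ρ)|∂P/∂n| = fV + V²/R  →  V² + fR·V − fR·V_g = 0
With fR = 9.18×10⁻⁵ × 837×10³ m = 76.8 m/s:
V = [−fR + √((fR)² + 4 fR V_g)]/2 = [−76.8 + √(76.8² + 4×76.8×23.5)]/2 = 18.9 m/s
Subgeostrophic (V < V_g = 23.5 m/s), as expected around a low.
Converting: 18.9 m/s × 3.6 = 67.9 km/h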